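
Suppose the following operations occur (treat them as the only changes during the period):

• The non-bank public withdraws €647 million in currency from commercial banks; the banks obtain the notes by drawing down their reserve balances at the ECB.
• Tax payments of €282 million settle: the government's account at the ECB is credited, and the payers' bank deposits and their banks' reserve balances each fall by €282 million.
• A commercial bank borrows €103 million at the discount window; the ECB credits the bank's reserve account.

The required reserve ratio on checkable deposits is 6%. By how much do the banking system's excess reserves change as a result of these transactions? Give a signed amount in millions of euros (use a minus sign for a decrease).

-€770.26 million

Currency withdrawal €647 million: reserves −€647M, deposits −€647M.
Government account inflow €282 million: reserves −€282M, deposits −€282M.
Discount-window loan €103 million: reserves +€103M, deposits 0.
Totals: Δreserves = −€826M, Δdeposits = −€929M.
Δrequired reserves = 6% × −€929M = −€55.74M.
Δexcess reserves = Δreserves − Δrequired = −€826M − (−€55.74M) = -€770.26 million.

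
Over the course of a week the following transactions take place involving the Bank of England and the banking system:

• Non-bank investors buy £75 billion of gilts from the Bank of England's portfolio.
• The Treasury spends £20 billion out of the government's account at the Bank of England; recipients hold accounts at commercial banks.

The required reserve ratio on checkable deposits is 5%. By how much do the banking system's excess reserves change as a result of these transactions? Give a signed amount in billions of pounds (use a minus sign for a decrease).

Asset sale (to non-banks) £75 billion: reserves −£75B, deposits −£75B.
Government spending £20 billion: reserves +£20B, deposits +£20B.
Totals: Δreserves = −£55B, Δdeposits = −£55B.
Δrequired reserves = 5% × −£55B = −£2.75B.
Δexcess reserves = Δreserves − Δrequired = −£55B − (−£2.75B) = -£52.25 billion.

-£52.25 billion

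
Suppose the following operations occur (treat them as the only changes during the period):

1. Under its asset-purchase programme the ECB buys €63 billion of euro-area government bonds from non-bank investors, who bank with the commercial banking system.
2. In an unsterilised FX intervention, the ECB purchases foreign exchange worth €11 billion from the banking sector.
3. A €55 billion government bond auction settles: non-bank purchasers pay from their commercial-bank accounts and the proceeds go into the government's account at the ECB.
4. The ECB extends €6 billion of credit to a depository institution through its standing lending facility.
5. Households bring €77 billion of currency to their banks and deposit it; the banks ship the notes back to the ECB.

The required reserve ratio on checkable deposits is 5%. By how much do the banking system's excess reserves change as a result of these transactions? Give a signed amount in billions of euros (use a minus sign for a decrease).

+€97.75 billion

Asset purchase (from non-banks) €63 billion: reserves +€63B, deposits +€63B.
FX purchase €11 billion: reserves +€11B, deposits 0.
Government account inflow €55 billion: reserves −€55B, deposits −€55B.
Discount-window loan €6 billion: reserves +€6B, deposits 0.
Currency deposit €77 billion: reserves +€77B, deposits +€77B.
Totals: Δreserves = +€102B, Δdeposits = +€85B.
Δrequired reserves = 5% × +€85B = +€4.25B.
Δexcess reserves = Δreserves − Δrequired = +€102B − (+€4.25B) = +€97.75 billion.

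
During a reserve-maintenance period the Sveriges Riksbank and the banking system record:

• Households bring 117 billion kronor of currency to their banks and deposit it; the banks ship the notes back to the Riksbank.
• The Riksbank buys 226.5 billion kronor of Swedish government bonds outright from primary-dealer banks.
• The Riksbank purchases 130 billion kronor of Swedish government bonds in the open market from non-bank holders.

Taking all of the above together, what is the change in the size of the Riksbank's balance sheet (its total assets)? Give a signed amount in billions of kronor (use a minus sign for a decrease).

+356.5 billion

Currency deposit 117 billion kronor: only the composition of liabilities changes → 0.
OMO purchase (from banks) 226.5 billion kronor: a Riksbank asset is acquired → +226.5B.
Asset purchase (from non-banks) 130 billion kronor: a Riksbank asset is acquired → +130B.
Net: 0 + 226.5 + 130 = +356.5 billion.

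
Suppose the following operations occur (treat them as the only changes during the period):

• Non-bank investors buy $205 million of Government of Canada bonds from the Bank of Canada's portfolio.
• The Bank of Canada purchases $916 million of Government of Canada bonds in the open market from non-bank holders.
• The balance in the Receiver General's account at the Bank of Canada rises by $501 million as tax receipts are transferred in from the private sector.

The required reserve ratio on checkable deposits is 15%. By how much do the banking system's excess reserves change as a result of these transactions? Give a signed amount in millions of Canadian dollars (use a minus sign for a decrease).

Asset sale (to non-banks) $205 million: reserves −$205M, deposits −$205M.
Asset purchase (from non-banks) $916 million: reserves +$916M, deposits +$916M.
Government account inflow $501 million: reserves −$501M, deposits −$501M.
Totals: Δreserves = +$210M, Δdeposits = +$210M.
Δrequired reserves = 15% × +$210M = +$31.5M.
Δexcess reserves = Δreserves − Δrequired = +$210M − (+$31.5M) = +$178.5 million.

+$178.5 million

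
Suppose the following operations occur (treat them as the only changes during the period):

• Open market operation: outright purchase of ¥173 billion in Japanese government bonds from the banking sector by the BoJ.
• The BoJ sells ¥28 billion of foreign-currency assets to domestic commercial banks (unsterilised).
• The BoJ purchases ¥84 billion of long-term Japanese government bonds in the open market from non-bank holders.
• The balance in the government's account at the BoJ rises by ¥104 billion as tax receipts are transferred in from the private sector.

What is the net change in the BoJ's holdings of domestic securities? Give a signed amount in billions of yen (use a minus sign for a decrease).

+¥257 billion

BoJ balance sheet:
  Assets:      Securities +¥257B, Foreign assets −¥28B
  Liabilities: Bank reserves +¥125B, Government deposits +¥104B
Commercial banking system:
  Assets:      Reserves at CB +¥125B, Securities −¥173B, Foreign assets +¥28B
  Liabilities: Checkable deposits −¥20B
So the change in the BoJ's holdings of domestic securities is +¥257 billion.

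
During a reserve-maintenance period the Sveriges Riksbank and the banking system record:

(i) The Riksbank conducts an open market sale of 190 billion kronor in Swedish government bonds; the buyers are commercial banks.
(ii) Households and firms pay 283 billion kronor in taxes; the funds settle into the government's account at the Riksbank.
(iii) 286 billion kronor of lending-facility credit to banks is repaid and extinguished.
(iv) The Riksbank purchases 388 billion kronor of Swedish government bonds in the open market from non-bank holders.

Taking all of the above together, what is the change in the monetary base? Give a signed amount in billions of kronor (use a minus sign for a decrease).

OMO sale (to banks) 190 billion kronor: Riksbank balance sheet contracts → −190B.
Government account inflow 283 billion kronor: reserves shift to a non-base liability → −283B.
Discount-window repayment 286 billion kronor: Riksbank balance sheet contracts → −286B.
Asset purchase (from non-banks) 388 billion kronor: Riksbank balance sheet expands → +388B.
Net: −190 − 283 − 286 + 388 = -371 billion.

-371 billion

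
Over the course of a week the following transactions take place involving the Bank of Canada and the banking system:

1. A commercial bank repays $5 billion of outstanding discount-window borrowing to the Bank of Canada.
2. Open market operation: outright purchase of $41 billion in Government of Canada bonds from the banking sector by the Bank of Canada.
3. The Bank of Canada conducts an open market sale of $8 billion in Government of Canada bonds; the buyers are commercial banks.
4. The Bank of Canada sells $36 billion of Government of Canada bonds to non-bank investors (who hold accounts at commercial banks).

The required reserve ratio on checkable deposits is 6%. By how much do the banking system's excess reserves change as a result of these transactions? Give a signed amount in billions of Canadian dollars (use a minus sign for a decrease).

Discount-window repayment $5 billion: reserves −$5B, deposits 0.
OMO purchase (from banks) $41 billion: reserves +$41B, deposits 0.
OMO sale (to banks) $8 billion: reserves −$8B, deposits 0.
Asset sale (to non-banks) $36 billion: reserves −$36B, deposits −$36B.
Totals: Δreserves = −$8B, Δdeposits = −$36B.
Δrequired reserves = 6% × −$36B = −$2.16B.
Δexcess reserves = Δreserves − Δrequired = −$8B − (−$2.16B) = -$5.84 billion.

-$5.84 billion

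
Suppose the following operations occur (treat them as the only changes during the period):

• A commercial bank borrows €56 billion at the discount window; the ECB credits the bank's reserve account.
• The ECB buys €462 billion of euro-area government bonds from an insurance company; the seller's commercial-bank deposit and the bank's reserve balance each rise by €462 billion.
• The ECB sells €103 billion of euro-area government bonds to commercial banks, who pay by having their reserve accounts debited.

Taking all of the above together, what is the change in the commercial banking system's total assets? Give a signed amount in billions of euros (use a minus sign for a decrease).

ECB balance sheet:
  Assets:      Securities +€359B, Loans to banks +€56B
  Liabilities: Bank reserves +€415B
Commercial banking system:
  Assets:      Reserves at CB +€415B, Securities +€103B
  Liabilities: Checkable deposits +€462B, Borrowings from CB +€56B
Change in total bank assets = +€518 billion.

+€518 billion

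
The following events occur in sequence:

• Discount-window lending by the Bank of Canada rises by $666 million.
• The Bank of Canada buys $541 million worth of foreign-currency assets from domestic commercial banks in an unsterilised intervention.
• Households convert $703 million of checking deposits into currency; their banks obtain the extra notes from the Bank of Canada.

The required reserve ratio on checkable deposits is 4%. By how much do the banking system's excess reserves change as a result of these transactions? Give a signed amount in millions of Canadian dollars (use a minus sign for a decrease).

Discount-window loan $666 million: reserves +$666M, deposits 0.
FX purchase $541 million: reserves +$541M, deposits 0.
Currency withdrawal $703 million: reserves −$703M, deposits −$703M.
Totals: Δreserves = +$504M, Δdeposits = −$703M.
Δrequired reserves = 4% × −$703M = −$28.12M.
Δexcess reserves = Δreserves − Δrequired = +$504M − (−$28.12M) = +$532.12 million.

+$532.12 million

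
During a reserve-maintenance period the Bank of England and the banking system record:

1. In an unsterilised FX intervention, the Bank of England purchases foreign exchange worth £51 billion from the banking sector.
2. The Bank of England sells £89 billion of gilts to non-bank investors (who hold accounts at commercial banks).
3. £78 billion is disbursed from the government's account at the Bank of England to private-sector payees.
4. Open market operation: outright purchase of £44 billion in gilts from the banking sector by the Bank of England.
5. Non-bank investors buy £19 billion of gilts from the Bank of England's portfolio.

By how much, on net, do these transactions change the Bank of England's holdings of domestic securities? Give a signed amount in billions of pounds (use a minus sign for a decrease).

-£64 billion

FX purchase £51 billion: the Bank of England's securities portfolio is untouched → 0.
Asset sale (to non-banks) £89 billion: securities removed from the Bank of England's portfolio → −£89B.
Government spending £78 billion: the Bank of England's securities portfolio is untouched → 0.
OMO purchase (from banks) £44 billion: securities added to the Bank of England's portfolio → +£44B.
Asset sale (to non-banks) £19 billion: securities removed from the Bank of England's portfolio → −£19B.
Net: 0 − 89 + 0 + 44 − 19 = -£64 billion.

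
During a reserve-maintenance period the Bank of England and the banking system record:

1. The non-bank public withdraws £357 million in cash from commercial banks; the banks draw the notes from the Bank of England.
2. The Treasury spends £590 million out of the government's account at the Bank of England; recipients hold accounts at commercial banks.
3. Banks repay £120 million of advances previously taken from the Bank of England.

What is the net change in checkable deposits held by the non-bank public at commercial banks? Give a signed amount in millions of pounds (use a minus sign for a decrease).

+£233 million

Currency withdrawal £357 million: non-bank counterparties' bank balances fall → −£357M.
Government spending £590 million: non-bank counterparties' bank balances rise → +£590M.
Discount-window repayment £120 million: the counterparty is a bank, so public deposits are unchanged → 0.
Net: −357 + 590 + 0 = +£233 million.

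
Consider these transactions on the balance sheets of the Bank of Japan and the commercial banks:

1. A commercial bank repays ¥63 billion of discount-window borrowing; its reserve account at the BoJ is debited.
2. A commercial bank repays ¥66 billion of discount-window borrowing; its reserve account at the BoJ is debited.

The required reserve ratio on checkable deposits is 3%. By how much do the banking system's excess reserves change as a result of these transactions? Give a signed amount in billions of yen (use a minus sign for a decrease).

Discount-window repayment ¥63 billion: reserves −¥63B, deposits 0.
Discount-window repayment ¥66 billion: reserves −¥66B, deposits 0.
Totals: Δreserves = −¥129B, Δdeposits = 0.
Δrequired reserves = 3% × 0 = 0.
Δexcess reserves = Δreserves − Δrequired = −¥129B − (0) = -¥129 billion.

-¥129 billion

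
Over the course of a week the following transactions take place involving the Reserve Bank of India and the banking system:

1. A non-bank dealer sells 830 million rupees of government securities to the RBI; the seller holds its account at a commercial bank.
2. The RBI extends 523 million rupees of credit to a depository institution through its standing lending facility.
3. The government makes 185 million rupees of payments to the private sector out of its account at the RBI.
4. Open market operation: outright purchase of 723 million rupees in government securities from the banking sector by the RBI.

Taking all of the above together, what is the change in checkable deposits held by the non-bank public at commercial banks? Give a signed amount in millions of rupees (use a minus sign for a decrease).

+1015 million

Asset purchase (from non-banks) 830 million rupees: non-bank counterparties' bank balances rise → +830M.
Discount-window loan 523 million rupees: the counterparty is a bank, so public deposits are unchanged → 0.
Government spending 185 million rupees: non-bank counterparties' bank balances rise → +185M.
OMO purchase (from banks) 723 million rupees: the counterparty is a bank, so public deposits are unchanged → 0.
Net: 830 + 0 + 185 + 0 = +1015 million.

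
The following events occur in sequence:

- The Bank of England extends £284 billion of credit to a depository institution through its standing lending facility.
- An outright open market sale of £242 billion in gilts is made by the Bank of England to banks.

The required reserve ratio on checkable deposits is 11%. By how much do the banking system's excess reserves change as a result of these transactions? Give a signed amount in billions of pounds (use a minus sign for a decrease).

Discount-window loan £284 billion: reserves +£284B, deposits 0.
OMO sale (to banks) £242 billion: reserves −£242B, deposits 0.
Totals: Δreserves = +£42B, Δdeposits = 0.
Δrequired reserves = 11% × 0 = 0.
Δexcess reserves = Δreserves − Δrequired = +£42B − (0) = +£42 billion.

+£42 billion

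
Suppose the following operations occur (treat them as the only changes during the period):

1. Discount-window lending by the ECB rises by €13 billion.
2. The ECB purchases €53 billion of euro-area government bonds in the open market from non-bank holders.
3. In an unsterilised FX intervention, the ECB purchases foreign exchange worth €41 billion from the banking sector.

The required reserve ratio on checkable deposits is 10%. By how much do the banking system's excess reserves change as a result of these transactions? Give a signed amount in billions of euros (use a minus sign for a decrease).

+€101.7 billion

Discount-window loan €13 billion: reserves +€13B, deposits 0.
Asset purchase (from non-banks) €53 billion: reserves +€53B, deposits +€53B.
FX purchase €41 billion: reserves +€41B, deposits 0.
Totals: Δreserves = +€107B, Δdeposits = +€53B.
Δrequired reserves = 10% × +€53B = +€5.3B.
Δexcess reserves = Δreserves − Δrequired = +€107B − (+€5.3B) = +€101.7 billion.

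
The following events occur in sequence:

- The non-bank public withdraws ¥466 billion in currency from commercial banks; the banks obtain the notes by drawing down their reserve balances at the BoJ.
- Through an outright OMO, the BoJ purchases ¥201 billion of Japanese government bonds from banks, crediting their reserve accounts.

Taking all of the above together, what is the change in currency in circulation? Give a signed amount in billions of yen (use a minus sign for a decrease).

+¥466 billion

Currency withdrawal ¥466 billion: notes leave the central bank → +¥466B.
OMO purchase (from banks) ¥201 billion: no currency enters or leaves circulation → 0.
Net: 466 + 0 = +¥466 billion.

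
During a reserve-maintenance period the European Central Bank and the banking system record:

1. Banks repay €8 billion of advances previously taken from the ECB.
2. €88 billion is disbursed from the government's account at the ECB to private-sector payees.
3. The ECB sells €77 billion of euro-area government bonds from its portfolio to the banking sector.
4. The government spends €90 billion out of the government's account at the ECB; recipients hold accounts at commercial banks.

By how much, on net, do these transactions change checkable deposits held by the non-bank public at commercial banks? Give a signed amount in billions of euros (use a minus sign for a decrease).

ECB balance sheet:
  Assets:      Securities −€77B, Loans to banks −€8B
  Liabilities: Bank reserves +€93B, Government deposits −€178B
Commercial banking system:
  Assets:      Reserves at CB +€93B, Securities +€77B
  Liabilities: Checkable deposits +€178B, Borrowings from CB −€8B
So the change in checkable deposits held by the non-bank public at commercial banks is +€178 billion.

+€178 billion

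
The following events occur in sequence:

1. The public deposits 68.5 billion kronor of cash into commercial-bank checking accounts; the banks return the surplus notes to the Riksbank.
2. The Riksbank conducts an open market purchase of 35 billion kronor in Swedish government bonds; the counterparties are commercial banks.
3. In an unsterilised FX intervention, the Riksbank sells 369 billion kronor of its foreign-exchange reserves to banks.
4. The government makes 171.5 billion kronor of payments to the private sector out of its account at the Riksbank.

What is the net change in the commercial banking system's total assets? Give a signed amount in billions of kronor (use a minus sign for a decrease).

+240 billion

Currency deposit 68.5 billion kronor: bank balance sheets expand → +68.5B.
OMO purchase (from banks) 35 billion kronor: just an asset swap on bank balance sheets → 0.
FX sale 369 billion kronor: just an asset swap on bank balance sheets → 0.
Government spending 171.5 billion kronor: bank balance sheets expand → +171.5B.
Net: 68.5 + 0 + 0 + 171.5 = +240 billion.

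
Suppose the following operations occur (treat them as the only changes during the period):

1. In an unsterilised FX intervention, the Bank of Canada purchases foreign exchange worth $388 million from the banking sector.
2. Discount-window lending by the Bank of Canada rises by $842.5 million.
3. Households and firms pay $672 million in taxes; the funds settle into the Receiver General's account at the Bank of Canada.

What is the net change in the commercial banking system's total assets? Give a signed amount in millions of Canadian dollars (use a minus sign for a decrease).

+$170.5 million

Bank of Canada balance sheet:
  Assets:      Loans to banks +$842.5M, Foreign assets +$388M
  Liabilities: Bank reserves +$558.5M, Government deposits +$672M
Commercial banking system:
  Assets:      Reserves at CB +$558.5M, Foreign assets −$388M
  Liabilities: Checkable deposits −$672M, Borrowings from CB +$842.5M
Change in total bank assets = +$170.5 million.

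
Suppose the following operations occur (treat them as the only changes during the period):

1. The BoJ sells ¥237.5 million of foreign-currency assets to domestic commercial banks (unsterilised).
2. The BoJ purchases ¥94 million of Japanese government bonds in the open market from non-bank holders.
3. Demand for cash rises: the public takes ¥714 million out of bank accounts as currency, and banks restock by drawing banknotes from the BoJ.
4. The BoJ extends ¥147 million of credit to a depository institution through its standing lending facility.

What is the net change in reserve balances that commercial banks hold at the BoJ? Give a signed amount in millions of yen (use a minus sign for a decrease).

FX sale ¥237.5 million: the buying banks pay out of their reserve balances → −¥237.5M.
Asset purchase (from non-banks) ¥94 million: the BoJ pays by crediting reserve accounts → +¥94M.
Currency withdrawal ¥714 million: banks swap reserves for currency → −¥714M.
Discount-window loan ¥147 million: the loan is credited to the bank's reserve account → +¥147M.
Net: −237.5 + 94 − 714 + 147 = -¥710.5 million.

-¥710.5 million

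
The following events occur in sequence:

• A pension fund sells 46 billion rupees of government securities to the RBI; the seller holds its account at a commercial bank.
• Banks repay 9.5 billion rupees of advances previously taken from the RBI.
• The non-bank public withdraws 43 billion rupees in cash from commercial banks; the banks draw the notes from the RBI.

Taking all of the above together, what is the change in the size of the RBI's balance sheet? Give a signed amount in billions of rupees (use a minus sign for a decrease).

RBI balance sheet:
  Assets:      Securities +46B, Loans to banks −9.5B
  Liabilities: Bank reserves −6.5B, Currency in circulation +43B
Change in total RBI assets = +36.5 billion.

+36.5 billion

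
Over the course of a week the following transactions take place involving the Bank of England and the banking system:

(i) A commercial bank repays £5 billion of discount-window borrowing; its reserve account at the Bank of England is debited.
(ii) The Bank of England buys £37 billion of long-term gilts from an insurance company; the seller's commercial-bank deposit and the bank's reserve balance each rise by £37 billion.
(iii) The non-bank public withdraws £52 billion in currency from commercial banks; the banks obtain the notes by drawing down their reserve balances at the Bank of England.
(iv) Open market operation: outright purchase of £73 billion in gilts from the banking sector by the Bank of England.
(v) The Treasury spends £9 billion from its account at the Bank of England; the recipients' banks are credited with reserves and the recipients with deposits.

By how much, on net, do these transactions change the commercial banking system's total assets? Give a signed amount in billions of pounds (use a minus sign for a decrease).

-£11 billion

Discount-window repayment £5 billion: bank balance sheets shrink → −£5B.
Asset purchase (from non-banks) £37 billion: bank balance sheets expand → +£37B.
Currency withdrawal £52 billion: bank balance sheets shrink → −£52B.
OMO purchase (from banks) £73 billion: just an asset swap on bank balance sheets → 0.
Government spending £9 billion: bank balance sheets expand → +£9B.
Net: −5 + 37 − 52 + 0 + 9 = -£11 billion.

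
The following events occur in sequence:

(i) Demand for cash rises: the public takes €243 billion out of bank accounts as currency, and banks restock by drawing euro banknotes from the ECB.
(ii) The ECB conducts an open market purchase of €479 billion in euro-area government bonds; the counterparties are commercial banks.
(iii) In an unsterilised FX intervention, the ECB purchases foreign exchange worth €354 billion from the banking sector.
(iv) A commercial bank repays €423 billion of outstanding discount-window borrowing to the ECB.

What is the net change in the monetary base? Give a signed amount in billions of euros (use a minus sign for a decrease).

ECB balance sheet:
  Assets:      Securities +€479B, Loans to banks −€423B, Foreign assets +€354B
  Liabilities: Bank reserves +€167B, Currency in circulation +€243B
Monetary base = currency + reserves: +€243B + (+€167B) = +€410 billion.

+€410 billion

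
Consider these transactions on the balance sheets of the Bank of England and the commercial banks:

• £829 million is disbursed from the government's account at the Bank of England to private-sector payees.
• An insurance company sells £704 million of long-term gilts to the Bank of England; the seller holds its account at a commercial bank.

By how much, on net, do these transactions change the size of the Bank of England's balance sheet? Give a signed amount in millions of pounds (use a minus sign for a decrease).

+£704 million

Government spending £829 million: only the composition of liabilities changes → 0.
Asset purchase (from non-banks) £704 million: a Bank of England asset is acquired → +£704M.
Net: 0 + 704 = +£704 million.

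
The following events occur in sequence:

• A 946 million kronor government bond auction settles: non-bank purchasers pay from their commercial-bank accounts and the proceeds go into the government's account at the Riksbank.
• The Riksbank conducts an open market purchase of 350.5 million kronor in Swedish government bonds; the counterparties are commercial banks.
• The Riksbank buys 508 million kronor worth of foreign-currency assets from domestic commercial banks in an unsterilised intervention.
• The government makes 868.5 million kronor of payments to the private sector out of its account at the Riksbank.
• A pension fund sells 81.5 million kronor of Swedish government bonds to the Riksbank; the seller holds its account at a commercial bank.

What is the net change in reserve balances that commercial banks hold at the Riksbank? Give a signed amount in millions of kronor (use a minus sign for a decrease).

Government account inflow 946 million kronor: funds move from bank reserves into the government account → −946M.
OMO purchase (from banks) 350.5 million kronor: the Riksbank pays by crediting reserve accounts → +350.5M.
FX purchase 508 million kronor: the Riksbank pays by crediting reserve accounts → +508M.
Government spending 868.5 million kronor: government payments flow into bank reserve accounts → +868.5M.
Asset purchase (from non-banks) 81.5 million kronor: the Riksbank pays by crediting reserve accounts → +81.5M.
Net: −946 + 350.5 + 508 + 868.5 + 81.5 = +862.5 million.

+862.5 million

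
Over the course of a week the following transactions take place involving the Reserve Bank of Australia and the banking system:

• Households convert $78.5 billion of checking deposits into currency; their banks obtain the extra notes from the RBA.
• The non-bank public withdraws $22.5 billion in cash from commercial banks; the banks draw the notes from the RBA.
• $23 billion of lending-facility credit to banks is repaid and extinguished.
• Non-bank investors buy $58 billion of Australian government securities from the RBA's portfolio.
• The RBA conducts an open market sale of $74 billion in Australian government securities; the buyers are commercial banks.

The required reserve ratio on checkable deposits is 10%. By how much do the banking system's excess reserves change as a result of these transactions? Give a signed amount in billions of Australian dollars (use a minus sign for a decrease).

Currency withdrawal $78.5 billion: reserves −$78.5B, deposits −$78.5B.
Currency withdrawal $22.5 billion: reserves −$22.5B, deposits −$22.5B.
Discount-window repayment $23 billion: reserves −$23B, deposits 0.
Asset sale (to non-banks) $58 billion: reserves −$58B, deposits −$58B.
OMO sale (to banks) $74 billion: reserves −$74B, deposits 0.
Totals: Δreserves = −$256B, Δdeposits = −$159B.
Δrequired reserves = 10% × −$159B = −$15.9B.
Δexcess reserves = Δreserves − Δrequired = −$256B − (−$15.9B) = -$240.1 billion.

-$240.1 billion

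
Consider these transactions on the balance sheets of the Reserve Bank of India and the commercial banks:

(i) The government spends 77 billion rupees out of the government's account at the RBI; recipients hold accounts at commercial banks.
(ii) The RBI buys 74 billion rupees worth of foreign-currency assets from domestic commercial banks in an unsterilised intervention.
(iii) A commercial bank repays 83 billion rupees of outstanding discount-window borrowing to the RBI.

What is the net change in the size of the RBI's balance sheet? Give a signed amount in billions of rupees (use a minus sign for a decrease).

-9 billion

RBI balance sheet:
  Assets:      Loans to banks −83B, Foreign assets +74B
  Liabilities: Bank reserves +68B, Government deposits −77B
Change in total RBI assets = -9 billion.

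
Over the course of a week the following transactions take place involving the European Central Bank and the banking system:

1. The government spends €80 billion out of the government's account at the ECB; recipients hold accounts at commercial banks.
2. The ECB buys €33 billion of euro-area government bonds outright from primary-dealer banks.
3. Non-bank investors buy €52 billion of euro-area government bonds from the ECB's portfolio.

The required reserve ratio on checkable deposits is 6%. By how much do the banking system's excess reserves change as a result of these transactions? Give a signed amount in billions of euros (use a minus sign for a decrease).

+€59.32 billion

Government spending €80 billion: reserves +€80B, deposits +€80B.
OMO purchase (from banks) €33 billion: reserves +€33B, deposits 0.
Asset sale (to non-banks) €52 billion: reserves −€52B, deposits −€52B.
Totals: Δreserves = +€61B, Δdeposits = +€28B.
Δrequired reserves = 6% × +€28B = +€1.68B.
Δexcess reserves = Δreserves − Δrequired = +€61B − (+€1.68B) = +€59.32 billion.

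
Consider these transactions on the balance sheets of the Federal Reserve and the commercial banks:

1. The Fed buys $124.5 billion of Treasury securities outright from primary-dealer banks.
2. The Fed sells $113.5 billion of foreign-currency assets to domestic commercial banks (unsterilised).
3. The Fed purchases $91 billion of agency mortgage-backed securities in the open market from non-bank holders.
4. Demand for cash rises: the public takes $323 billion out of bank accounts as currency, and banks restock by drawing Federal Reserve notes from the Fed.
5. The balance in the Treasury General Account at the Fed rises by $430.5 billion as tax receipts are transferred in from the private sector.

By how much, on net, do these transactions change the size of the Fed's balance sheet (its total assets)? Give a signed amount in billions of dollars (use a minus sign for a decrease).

Fed balance sheet:
  Assets:      Securities +$215.5B, Foreign assets −$113.5B
  Liabilities: Bank reserves −$651.5B, Currency in circulation +$323B, Government deposits +$430.5B
Commercial banking system:
  Assets:      Reserves at CB −$651.5B, Securities −$124.5B, Foreign assets +$113.5B
  Liabilities: Checkable deposits −$662.5B
Change in total Fed assets = +$102 billion.

+$102 billion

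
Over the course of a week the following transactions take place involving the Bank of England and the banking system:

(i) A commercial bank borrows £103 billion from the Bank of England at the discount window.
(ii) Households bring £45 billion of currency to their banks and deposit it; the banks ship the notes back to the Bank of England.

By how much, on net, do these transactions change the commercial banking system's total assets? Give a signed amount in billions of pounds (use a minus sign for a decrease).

Discount-window loan £103 billion: bank balance sheets expand → +£103B.
Currency deposit £45 billion: bank balance sheets expand → +£45B.
Net: 103 + 45 = +£148 billion.

+£148 billion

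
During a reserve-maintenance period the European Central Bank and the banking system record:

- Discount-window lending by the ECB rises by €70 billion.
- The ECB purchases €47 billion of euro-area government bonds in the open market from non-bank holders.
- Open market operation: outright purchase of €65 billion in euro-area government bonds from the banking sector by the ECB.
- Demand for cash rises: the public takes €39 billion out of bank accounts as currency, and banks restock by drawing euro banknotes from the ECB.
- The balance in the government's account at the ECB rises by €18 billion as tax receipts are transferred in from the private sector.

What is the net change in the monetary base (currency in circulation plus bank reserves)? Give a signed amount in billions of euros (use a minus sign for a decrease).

+€164 billion

ECB balance sheet:
  Assets:      Securities +€112B, Loans to banks +€70B
  Liabilities: Bank reserves +€125B, Currency in circulation +€39B, Government deposits +€18B
Commercial banking system:
  Assets:      Reserves at CB +€125B, Securities −€65B
  Liabilities: Checkable deposits −€10B, Borrowings from CB +€70B
Monetary base = currency + reserves: +€39B + (+€125B) = +€164 billion.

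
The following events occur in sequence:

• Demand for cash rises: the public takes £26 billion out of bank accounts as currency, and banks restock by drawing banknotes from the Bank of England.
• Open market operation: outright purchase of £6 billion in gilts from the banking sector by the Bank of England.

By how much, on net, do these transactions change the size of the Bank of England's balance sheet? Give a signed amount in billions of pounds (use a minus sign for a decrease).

+£6 billion

Bank of England balance sheet:
  Assets:      Securities +£6B
  Liabilities: Bank reserves −£20B, Currency in circulation +£26B
Commercial banking system:
  Assets:      Reserves at CB −£20B, Securities −£6B
  Liabilities: Checkable deposits −£26B
Change in total Bank of England assets = +£6 billion.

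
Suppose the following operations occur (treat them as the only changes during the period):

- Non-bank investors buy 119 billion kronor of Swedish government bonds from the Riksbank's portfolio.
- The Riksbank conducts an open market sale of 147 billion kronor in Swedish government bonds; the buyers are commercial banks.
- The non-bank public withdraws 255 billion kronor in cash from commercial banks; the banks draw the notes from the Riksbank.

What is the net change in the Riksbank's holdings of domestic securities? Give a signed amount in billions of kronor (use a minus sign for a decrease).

Riksbank balance sheet:
  Assets:      Securities −266B
  Liabilities: Bank reserves −521B, Currency in circulation +255B
So the change in the Riksbank's holdings of domestic securities is -266 billion.

-266 billion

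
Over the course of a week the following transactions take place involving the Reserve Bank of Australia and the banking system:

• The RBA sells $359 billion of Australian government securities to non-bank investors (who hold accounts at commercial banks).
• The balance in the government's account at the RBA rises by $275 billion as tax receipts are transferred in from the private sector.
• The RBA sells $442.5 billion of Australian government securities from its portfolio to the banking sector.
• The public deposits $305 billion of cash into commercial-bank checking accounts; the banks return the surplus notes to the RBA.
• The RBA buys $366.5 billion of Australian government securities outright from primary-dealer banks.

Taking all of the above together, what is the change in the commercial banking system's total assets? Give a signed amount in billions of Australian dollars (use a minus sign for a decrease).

-$329 billion

Asset sale (to non-banks) $359 billion: bank balance sheets shrink → −$359B.
Government account inflow $275 billion: bank balance sheets shrink → −$275B.
OMO sale (to banks) $442.5 billion: just an asset swap on bank balance sheets → 0.
Currency deposit $305 billion: bank balance sheets expand → +$305B.
OMO purchase (from banks) $366.5 billion: just an asset swap on bank balance sheets → 0.
Net: −359 − 275 + 0 + 305 + 0 = -$329 billion.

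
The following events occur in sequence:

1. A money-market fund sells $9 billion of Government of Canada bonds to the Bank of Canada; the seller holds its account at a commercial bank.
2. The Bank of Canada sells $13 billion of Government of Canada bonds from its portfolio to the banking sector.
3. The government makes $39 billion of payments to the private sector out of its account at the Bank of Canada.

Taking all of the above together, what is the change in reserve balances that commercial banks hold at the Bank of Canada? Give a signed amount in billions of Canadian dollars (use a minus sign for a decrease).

+$35 billion

Asset purchase (from non-banks) $9 billion: the Bank of Canada pays by crediting reserve accounts → +$9B.
OMO sale (to banks) $13 billion: the buying banks pay out of their reserve balances → −$13B.
Government spending $39 billion: government payments flow into bank reserve accounts → +$39B.
Net: 9 − 13 + 39 = +$35 billion.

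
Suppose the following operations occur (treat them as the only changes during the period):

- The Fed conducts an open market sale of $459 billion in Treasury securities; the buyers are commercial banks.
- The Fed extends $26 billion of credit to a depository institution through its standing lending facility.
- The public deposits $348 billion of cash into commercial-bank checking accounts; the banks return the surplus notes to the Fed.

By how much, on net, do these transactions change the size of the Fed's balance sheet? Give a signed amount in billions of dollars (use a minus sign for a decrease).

-$433 billion

OMO sale (to banks) $459 billion: a Fed asset is shed → −$459B.
Discount-window loan $26 billion: a Fed asset is acquired → +$26B.
Currency deposit $348 billion: only the composition of liabilities changes → 0.
Net: −459 + 26 + 0 = -$433 billion.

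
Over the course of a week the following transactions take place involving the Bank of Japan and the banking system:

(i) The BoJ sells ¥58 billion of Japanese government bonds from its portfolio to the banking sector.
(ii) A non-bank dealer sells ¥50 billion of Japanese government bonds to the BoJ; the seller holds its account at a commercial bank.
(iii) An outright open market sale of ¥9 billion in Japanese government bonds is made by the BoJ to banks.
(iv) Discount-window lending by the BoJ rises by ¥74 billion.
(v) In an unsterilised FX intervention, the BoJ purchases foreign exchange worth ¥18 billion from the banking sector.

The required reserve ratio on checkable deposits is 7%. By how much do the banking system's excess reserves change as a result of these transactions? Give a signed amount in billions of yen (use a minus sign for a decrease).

OMO sale (to banks) ¥58 billion: reserves −¥58B, deposits 0.
Asset purchase (from non-banks) ¥50 billion: reserves +¥50B, deposits +¥50B.
OMO sale (to banks) ¥9 billion: reserves −¥9B, deposits 0.
Discount-window loan ¥74 billion: reserves +¥74B, deposits 0.
FX purchase ¥18 billion: reserves +¥18B, deposits 0.
Totals: Δreserves = +¥75B, Δdeposits = +¥50B.
Δrequired reserves = 7% × +¥50B = +¥3.5B.
Δexcess reserves = Δreserves − Δrequired = +¥75B − (+¥3.5B) = +¥71.5 billion.

+¥71.5 billion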